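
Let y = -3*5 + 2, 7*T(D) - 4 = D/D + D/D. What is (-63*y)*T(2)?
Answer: 702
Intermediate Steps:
T(D) = 6/7 (T(D) = 4/7 + (D/D + D/D)/7 = 4/7 + (1 + 1)/7 = 4/7 + (⅐)*2 = 4/7 + 2/7 = 6/7)
y = -13 (y = -15 + 2 = -13)
(-63*y)*T(2) = -63*(-13)*(6/7) = 819*(6/7) = 702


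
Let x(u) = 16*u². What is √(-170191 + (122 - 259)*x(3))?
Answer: I*√189919 ≈ 435.8*I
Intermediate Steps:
√(-170191 + (122 - 259)*x(3)) = √(-170191 + (122 - 259)*(16*3²)) = √(-170191 - 2192*9) = √(-170191 - 137*144) = √(-170191 - 19728) = √(-189919) = I*√189919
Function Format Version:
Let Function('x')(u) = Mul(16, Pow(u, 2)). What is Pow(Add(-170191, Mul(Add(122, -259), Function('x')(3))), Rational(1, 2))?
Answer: Mul(I, Pow(189919, Rational(1, 2))) ≈ Mul(435.80, I)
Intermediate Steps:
Pow(Add(-170191, Mul(Add(122, -259), Function('x')(3))), Rational(1, 2)) = Pow(Add(-170191, Mul(Add(122, -259), Mul(16, Pow(3, 2)))), Rational(1, 2)) = Pow(Add(-170191, Mul(-137, Mul(16, 9))), Rational(1, 2)) = Pow(Add(-170191, Mul(-137, 144)), Rational(1, 2)) = Pow(Add(-170191, -19728), Rational(1, 2)) = Pow(-189919, Rational(1, 2)) = Mul(I, Pow(189919, Rational(1, 2)))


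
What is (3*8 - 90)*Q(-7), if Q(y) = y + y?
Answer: 924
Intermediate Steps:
Q(y) = 2*y
(3*8 - 90)*Q(-7) = (3*8 - 90)*(2*(-7)) = (24 - 90)*(-14) = -66*(-14) = 924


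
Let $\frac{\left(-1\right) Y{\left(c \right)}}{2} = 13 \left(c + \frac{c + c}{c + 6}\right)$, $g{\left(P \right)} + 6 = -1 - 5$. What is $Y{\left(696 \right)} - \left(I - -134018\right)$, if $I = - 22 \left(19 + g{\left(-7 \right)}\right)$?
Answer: $- \frac{1368104}{9} \approx -1.5201 \cdot 10^{5}$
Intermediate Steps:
$g{\left(P \right)} = -12$ ($g{\left(P \right)} = -6 - 6 = -12$)
$I = -154$ ($I = - 22 \left(19 - 12\right) = \left(-22\right) 7 = -154$)
$Y{\left(c \right)} = - 26 c - \frac{52 c}{6 + c}$ ($Y{\left(c \right)} = - 2 \cdot 13 \left(c + \frac{c + c}{c + 6}\right) = - 2 \cdot 13 \left(c + \frac{2 c}{6 + c}\right) = - 2 \left(13 c + \frac{26 c}{6 + c}\right) = - 26 c - \frac{52 c}{6 + c}$)
$Y{\left(696 \right)} - \left(I - -134018\right) = \left(-26\right) 696 \frac{1}{6 + 696} \left(8 + 696\right) - \left(-154 - -134018\right) = \left(-26\right) 696 \cdot \frac{1}{702} \cdot 704 - \left(-154 + 134018\right) = \left(-26\right) 696 \cdot \frac{1}{702} \cdot 704 - 133864 = - \frac{163328}{9} - 133864 = - \frac{1368104}{9}$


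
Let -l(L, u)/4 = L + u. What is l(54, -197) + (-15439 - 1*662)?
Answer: -15529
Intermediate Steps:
l(L, u) = -4*L - 4*u (l(L, u) = -4*(L + u) = -4*L - 4*u)
l(54, -197) + (-15439 - 1*662) = (-4*54 - 4*(-197)) + (-15439 - 1*662) = (-216 + 788) + (-15439 - 662) = 572 - 16101 = -15529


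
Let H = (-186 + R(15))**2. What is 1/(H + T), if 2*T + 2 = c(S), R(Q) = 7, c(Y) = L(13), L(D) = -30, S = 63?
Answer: 1/32025 ≈ 3.1226e-5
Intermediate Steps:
c(Y) = -30
T = -16 (T = -1 + (1/2)*(-30) = -1 - 15 = -16)
H = 32041 (H = (-186 + 7)**2 = (-179)**2 = 32041)
1/(H + T) = 1/(32041 - 16) = 1/32025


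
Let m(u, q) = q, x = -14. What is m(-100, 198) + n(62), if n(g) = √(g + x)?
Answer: 198 + 4*√3 ≈ 204.93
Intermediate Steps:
n(g) = √(-14 + g) (n(g) = √(g - 14) = √(-14 + g))
m(-100, 198) + n(62) = 198 + √(-14 + 62) = 198 + √48 = 198 + 4*√3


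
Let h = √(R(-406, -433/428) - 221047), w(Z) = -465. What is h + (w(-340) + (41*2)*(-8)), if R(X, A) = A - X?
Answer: -1121 + I*√10104521567/214 ≈ -1121.0 + 469.73*I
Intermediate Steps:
h = I*√10104521567/214 (h = √((-433/428 - 1*(-406)) - 221047) = √((-433*1/428 + 406) - 221047) = √((-433/428 + 406) - 221047) = √(173335/428 - 221047) = √(-94434781/428) = I*√10104521567/214 ≈ 469.73*I)
h + (w(-340) + (41*2)*(-8)) = I*√10104521567/214 + (-465 + (41*2)*(-8)) = I*√10104521567/214 + (-465 + 82*(-8)) = I*√10104521567/214 + (-465 - 656) = I*√10104521567/214 - 1121 = -1121 + I*√10104521567/214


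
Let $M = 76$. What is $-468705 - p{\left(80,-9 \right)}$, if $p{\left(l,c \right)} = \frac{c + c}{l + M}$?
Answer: $- \frac{12186327}{26} \approx -4.6871 \cdot 10^{5}$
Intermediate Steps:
$p{\left(l,c \right)} = \frac{2 c}{76 + l}$ ($p{\left(l,c \right)} = \frac{c + c}{l + 76} = \frac{2 c}{76 + l}$)
$-468705 - p{\left(80,-9 \right)} = -468705 - 2 \left(-9\right) \frac{1}{76 + 80} = -468705 - 2 \left(-9\right) \frac{1}{156} = -468705 - - \frac{3}{26} = -468705 + \frac{3}{26} = - \frac{12186327}{26}$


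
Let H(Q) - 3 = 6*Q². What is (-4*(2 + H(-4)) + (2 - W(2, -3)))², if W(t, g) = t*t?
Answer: 164836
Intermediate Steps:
W(t, g) = t²
H(Q) = 3 + 6*Q²
(-4*(2 + H(-4)) + (2 - W(2, -3)))² = (-4*(2 + (3 + 6*(-4)²)) + (2 - 1*2²))² = (-4*(2 + (3 + 6*16)) + (2 - 1*4))² = (-4*(2 + (3 + 96)) + (2 - 4))² = (-4*(2 + 99) - 2)² = (-4*101 - 2)² = (-404 - 2)² = (-406)² = 164836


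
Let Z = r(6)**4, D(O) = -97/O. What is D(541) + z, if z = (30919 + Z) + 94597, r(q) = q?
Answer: 68605195/541 ≈ 1.2681e+5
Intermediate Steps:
Z = 1296 (Z = 6**4 = 1296)
z = 126812 (z = (30919 + 1296) + 94597 = 32215 + 94597 = 126812)
D(541) + z = -97/541 + 126812 = 68605195/541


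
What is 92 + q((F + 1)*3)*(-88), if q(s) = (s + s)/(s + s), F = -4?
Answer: 4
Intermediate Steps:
q(s) = 1 (q(s) = (2*s)/((2*s)) = (2*s)*(1/(2*s)) = 1)
92 + q((F + 1)*3)*(-88) = 92 + 1*(-88) = 92 - 88 = 4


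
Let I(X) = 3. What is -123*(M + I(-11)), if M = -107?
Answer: 12792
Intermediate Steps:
-123*(M + I(-11)) = -123*(-107 + 3) = -123*(-104) = 12792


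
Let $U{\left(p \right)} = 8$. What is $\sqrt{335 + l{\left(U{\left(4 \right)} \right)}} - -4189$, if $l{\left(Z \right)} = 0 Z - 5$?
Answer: $4189 + \sqrt{330} \approx 4207.2$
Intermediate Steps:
$l{\left(Z \right)} = -5$ ($l{\left(Z \right)} = 0 - 5 = -5$)
$\sqrt{335 + l{\left(U{\left(4 \right)} \right)}} - -4189 = \sqrt{335 - 5} - -4189 = \sqrt{330} + 4189 = 4189 + \sqrt{330}$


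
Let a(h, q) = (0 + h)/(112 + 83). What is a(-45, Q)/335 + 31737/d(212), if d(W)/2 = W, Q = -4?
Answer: 138213363/1846520 ≈ 74.851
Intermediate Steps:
d(W) = 2*W
a(h, q) = h/195
a(-45, Q)/335 + 31737/d(212) = ((1/195)*(-45))/335 + 31737/((2*212)) = -3/13*1/335 + 31737/424 = -3/4355 + 31737*(1/424) = -3/4355 + 31737/424 = 138213363/1846520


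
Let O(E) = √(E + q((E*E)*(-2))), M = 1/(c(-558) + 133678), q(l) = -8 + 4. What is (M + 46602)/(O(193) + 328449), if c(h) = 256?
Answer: 683348246386927/4816210629336936 - 6241592269*√21/4816210629336936 ≈ 0.14188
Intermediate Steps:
q(l) = -4
M = 1/133934 (M = 1/(256 + 133678) = 1/133934 ≈ 7.4664e-6)
O(E) = √(-4 + E) (O(E) = √(E - 4) = √(-4 + E))
(M + 46602)/(O(193) + 328449) = (1/133934 + 46602)/(√(-4 + 193) + 328449) = 6241592269/(133934*(√189 + 328449)) = 6241592269/(133934*(3*√21 + 328449)) = 6241592269/(133934*(328449 + 3*√21))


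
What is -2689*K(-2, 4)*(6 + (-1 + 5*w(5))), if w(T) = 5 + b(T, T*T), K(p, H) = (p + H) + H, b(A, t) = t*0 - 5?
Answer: -80670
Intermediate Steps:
b(A, t) = -5 (b(A, t) = 0 - 5 = -5)
K(p, H) = p + 2*H (K(p, H) = (H + p) + H = p + 2*H)
w(T) = 0 (w(T) = 5 - 5 = 0)
-2689*K(-2, 4)*(6 + (-1 + 5*w(5))) = -2689*(-2 + 2*4)*(6 + (-1 + 5*0)) = -2689*(-2 + 8)*(6 + (-1 + 0)) = -16134*(6 - 1) = -16134*5 = -2689*30 = -80670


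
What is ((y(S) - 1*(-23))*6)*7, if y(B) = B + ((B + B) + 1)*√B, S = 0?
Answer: 966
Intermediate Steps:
y(B) = B + √B*(1 + 2*B) (y(B) = B + (2*B + 1)*√B = B + (1 + 2*B)*√B = B + √B*(1 + 2*B))
((y(S) - 1*(-23))*6)*7 = (((0 + √0 + 2*0^(3/2)) - 1*(-23))*6)*7 = (((0 + 0 + 2*0) + 23)*6)*7 = (((0 + 0 + 0) + 23)*6)*7 = ((0 + 23)*6)*7 = (23*6)*7 = 138*7 = 966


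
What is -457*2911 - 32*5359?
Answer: -1501815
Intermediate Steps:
-457*2911 - 32*5359 = -1330327 - 1*171488 = -1330327 - 171488 = -1501815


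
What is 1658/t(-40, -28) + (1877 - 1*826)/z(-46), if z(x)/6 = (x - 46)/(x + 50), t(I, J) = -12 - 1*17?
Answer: -259283/4002 ≈ -64.788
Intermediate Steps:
t(I, J) = -29 (t(I, J) = -12 - 17 = -29)
z(x) = 6*(-46 + x)/(50 + x) (z(x) = 6*((x - 46)/(x + 50)) = 6*((-46 + x)/(50 + x)) = 6*(-46 + x)/(50 + x))
1658/t(-40, -28) + (1877 - 1*826)/z(-46) = 1658/(-29) + (1877 - 1*826)/((6*(-46 - 46)/(50 - 46))) = 1658*(-1/29) + (1877 - 826)/((6*(-92)/4)) = -1658/29 + 1051/((6*(¼)*(-92))) = -1658/29 + 1051/(-138) = -1658/29 + 1051*(-1/138) = -1658/29 - 1051/138 = -259283/4002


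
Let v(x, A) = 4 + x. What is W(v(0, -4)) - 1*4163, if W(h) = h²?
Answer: -4147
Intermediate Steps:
W(v(0, -4)) - 1*4163 = (4 + 0)² - 1*4163 = 4² - 4163 = 16 - 4163 = -4147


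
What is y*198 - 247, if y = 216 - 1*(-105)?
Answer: 63311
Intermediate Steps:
y = 321 (y = 216 + 105 = 321)
y*198 - 247 = 321*198 - 247 = 63558 - 247 = 63311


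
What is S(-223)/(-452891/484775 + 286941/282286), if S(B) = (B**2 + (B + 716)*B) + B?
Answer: -8269965708716450/11257034449 ≈ -7.3465e+5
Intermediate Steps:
S(B) = B + B**2 + B*(716 + B) (S(B) = (B**2 + (716 + B)*B) + B = (B**2 + B*(716 + B)) + B = B + B**2 + B*(716 + B))
S(-223)/(-452891/484775 + 286941/282286) = (-223*(717 + 2*(-223)))/(-452891/484775 + 286941/282286) = (-223*(717 - 446))/(-452891*1/484775 + 286941*(1/282286)) = (-223*271)/(-452891/484775 + 286941/282286) = -60433/11257034449/136845195650 = -60433*136845195650/11257034449 = -8269965708716450/11257034449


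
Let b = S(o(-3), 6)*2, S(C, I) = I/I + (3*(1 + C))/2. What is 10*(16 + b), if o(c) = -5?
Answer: 60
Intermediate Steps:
S(C, I) = 5/2 + 3*C/2 (S(C, I) = 1 + (3 + 3*C)*(1/2) = 1 + (3/2 + 3*C/2) = 5/2 + 3*C/2)
b = -10 (b = (5/2 + (3/2)*(-5))*2 = (5/2 - 15/2)*2 = -5*2 = -10)
10*(16 + b) = 10*(16 - 10) = 10*6 = 60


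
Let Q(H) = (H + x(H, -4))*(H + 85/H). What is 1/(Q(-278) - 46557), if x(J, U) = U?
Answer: 139/4437606 ≈ 3.1323e-5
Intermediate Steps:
Q(H) = (-4 + H)*(H + 85/H) (Q(H) = (H - 4)*(H + 85/H) = (-4 + H)*(H + 85/H))
1/(Q(-278) - 46557) = 1/((85 + (-278)² - 340/(-278) - 4*(-278)) - 46557) = 1/((85 + 77284 - 340*(-1/278) + 1112) - 46557) = 1/((85 + 77284 + 170/139 + 1112) - 46557) = 1/(10909029/139 - 46557) = 1/(4437606/139) = 139/4437606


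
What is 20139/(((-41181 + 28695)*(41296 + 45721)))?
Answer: -959/51737822 ≈ -1.8536e-5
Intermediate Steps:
20139/(((-41181 + 28695)*(41296 + 45721))) = 20139/((-12486*87017)) = 20139/(-1086494262) = 20139*(-1/1086494262) = -959/51737822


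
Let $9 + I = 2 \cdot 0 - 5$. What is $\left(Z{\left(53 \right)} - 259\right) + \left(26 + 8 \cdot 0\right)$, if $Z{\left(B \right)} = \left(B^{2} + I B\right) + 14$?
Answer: $1848$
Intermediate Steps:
$I = -14$ ($I = -9 + \left(2 \cdot 0 - 5\right) = -9 + \left(0 - 5\right) = -9 - 5 = -14$)
$Z{\left(B \right)} = 14 + B^{2} - 14 B$ ($Z{\left(B \right)} = \left(B^{2} - 14 B\right) + 14 = 14 + B^{2} - 14 B$)
$\left(Z{\left(53 \right)} - 259\right) + \left(26 + 8 \cdot 0\right) = \left(\left(14 + 53^{2} - 742\right) - 259\right) + \left(26 + 8 \cdot 0\right) = \left(\left(14 + 2809 - 742\right) - 259\right) + \left(26 + 0\right) = \left(2081 - 259\right) + 26 = 1822 + 26 = 1848$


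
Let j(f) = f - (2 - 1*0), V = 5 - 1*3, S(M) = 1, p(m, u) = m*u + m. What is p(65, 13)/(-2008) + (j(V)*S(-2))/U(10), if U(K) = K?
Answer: -455/1004 ≈ -0.45319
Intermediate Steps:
p(m, u) = m + m*u
V = 2 (V = 5 - 3 = 2)
j(f) = -2 + f (j(f) = f - (2 + 0) = f - 1*2 = f - 2 = -2 + f)
p(65, 13)/(-2008) + (j(V)*S(-2))/U(10) = (65*(1 + 13))/(-2008) + ((-2 + 2)*1)/10 = (65*14)*(-1/2008) + (0*1)*(⅒) = 910*(-1/2008) + 0*(⅒) = -455/1004 + 0 = -455/1004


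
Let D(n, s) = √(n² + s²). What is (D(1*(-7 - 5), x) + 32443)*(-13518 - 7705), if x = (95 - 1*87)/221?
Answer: -688537789 - 84892*√439573/221 ≈ -6.8879e+8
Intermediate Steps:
x = 8/221 (x = (95 - 87)*(1/221) = 8*(1/221) = 8/221 ≈ 0.036199)
(D(1*(-7 - 5), x) + 32443)*(-13518 - 7705) = (√((1*(-7 - 5))² + (8/221)²) + 32443)*(-13518 - 7705) = (√((1*(-12))² + 64/48841) + 32443)*(-21223) = (√((-12)² + 64/48841) + 32443)*(-21223) = (√(144 + 64/48841) + 32443)*(-21223) = (√(7033168/48841) + 32443)*(-21223) = (4*√439573/221 + 32443)*(-21223) = (32443 + 4*√439573/221)*(-21223) = -688537789 - 84892*√439573/221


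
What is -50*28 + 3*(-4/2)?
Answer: -1406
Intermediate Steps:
-50*28 + 3*(-4/2) = -1400 + 3*(-4*1/2) = -1400 + 3*(-2) = -1400 - 6 = -1406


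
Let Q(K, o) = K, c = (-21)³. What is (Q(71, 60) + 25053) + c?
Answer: 15863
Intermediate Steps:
c = -9261
(Q(71, 60) + 25053) + c = (71 + 25053) - 9261 = 25124 - 9261 = 15863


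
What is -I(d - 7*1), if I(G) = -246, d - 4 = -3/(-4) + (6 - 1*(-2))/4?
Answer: 246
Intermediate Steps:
d = 27/4 (d = 4 + (-3/(-4) + (6 - 1*(-2))/4) = 4 + (-3*(-1/4) + (6 + 2)*(1/4)) = 4 + (3/4 + 8*(1/4)) = 4 + (3/4 + 2) = 4 + 11/4 = 27/4 ≈ 6.7500)
-I(d - 7*1) = -1*(-246) = 246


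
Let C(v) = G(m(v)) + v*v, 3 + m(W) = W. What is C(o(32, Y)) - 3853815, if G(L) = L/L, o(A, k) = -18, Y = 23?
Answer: -3853490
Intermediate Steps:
m(W) = -3 + W
G(L) = 1
C(v) = 1 + v**2 (C(v) = 1 + v*v = 1 + v**2)
C(o(32, Y)) - 3853815 = (1 + (-18)**2) - 3853815 = (1 + 324) - 3853815 = 325 - 3853815 = -3853490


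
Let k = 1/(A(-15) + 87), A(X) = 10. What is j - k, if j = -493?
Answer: -47822/97 ≈ -493.01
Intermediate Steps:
k = 1/97 (k = 1/(10 + 87) = 1/97 ≈ 0.010309)
j - k = -493 - 1*1/97 = -493 - 1/97 = -47822/97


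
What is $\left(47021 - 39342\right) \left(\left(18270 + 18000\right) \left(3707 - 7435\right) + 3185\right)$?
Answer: $-1038288148625$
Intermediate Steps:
$\left(47021 - 39342\right) \left(\left(18270 + 18000\right) \left(3707 - 7435\right) + 3185\right) = 7679 \left(36270 \left(-3728\right) + 3185\right) = 7679 \left(-135214560 + 3185\right) = 7679 \left(-135211375\right) = -1038288148625$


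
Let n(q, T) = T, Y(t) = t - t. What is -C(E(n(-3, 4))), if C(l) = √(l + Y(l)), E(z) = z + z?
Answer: -2*√2 ≈ -2.8284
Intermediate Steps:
Y(t) = 0
E(z) = 2*z
C(l) = √l (C(l) = √(l + 0) = √l)
-C(E(n(-3, 4))) = -√(2*4) = -√8 = -2*√2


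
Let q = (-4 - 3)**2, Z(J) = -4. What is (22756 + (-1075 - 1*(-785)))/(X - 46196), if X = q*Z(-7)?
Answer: -11233/23196 ≈ -0.48426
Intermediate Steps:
q = 49 (q = (-7)**2 = 49)
X = -196 (X = 49*(-4) = -196)
(22756 + (-1075 - 1*(-785)))/(X - 46196) = (22756 + (-1075 - 1*(-785)))/(-196 - 46196) = (22756 + (-1075 + 785))/(-46392) = (22756 - 290)*(-1/46392) = 22466*(-1/46392) = -11233/23196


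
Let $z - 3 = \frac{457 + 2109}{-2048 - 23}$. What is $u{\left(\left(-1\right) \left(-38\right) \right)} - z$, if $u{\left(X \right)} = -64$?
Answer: $- \frac{136191}{2071} \approx -65.761$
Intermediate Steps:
$z = \frac{3647}{2071}$ ($z = 3 + \frac{457 + 2109}{-2048 - 23} = 3 + \frac{2566}{-2071} = 3 + 2566 \left(- \frac{1}{2071}\right) = 3 - \frac{2566}{2071} = \frac{3647}{2071} \approx 1.761$)
$u{\left(\left(-1\right) \left(-38\right) \right)} - z = -64 - \frac{3647}{2071} = - \frac{136191}{2071}$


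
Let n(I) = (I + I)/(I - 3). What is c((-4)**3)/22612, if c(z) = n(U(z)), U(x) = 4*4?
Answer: 8/73489 ≈ 0.00010886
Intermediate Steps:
U(x) = 16
n(I) = 2*I/(-3 + I) (n(I) = (2*I)/(-3 + I) = 2*I/(-3 + I))
c(z) = 32/13 (c(z) = 2*16/(-3 + 16) = 2*16/13 = 2*16*(1/13) = 32/13)
c((-4)**3)/22612 = (32/13)/22612 = (32/13)*(1/22612) = 8/73489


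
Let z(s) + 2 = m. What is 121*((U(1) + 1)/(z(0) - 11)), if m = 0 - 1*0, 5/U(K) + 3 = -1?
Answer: 121/52 ≈ 2.3269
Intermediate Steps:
U(K) = -5/4 (U(K) = 5/(-3 - 1) = 5/(-4) = 5*(-¼) = -5/4)
m = 0 (m = 0 + 0 = 0)
z(s) = -2 (z(s) = -2 + 0 = -2)
121*((U(1) + 1)/(z(0) - 11)) = 121*((-5/4 + 1)/(-2 - 11)) = 121*(-¼/(-13)) = 121*(-¼*(-1/13)) = 121*(1/52) = 121/52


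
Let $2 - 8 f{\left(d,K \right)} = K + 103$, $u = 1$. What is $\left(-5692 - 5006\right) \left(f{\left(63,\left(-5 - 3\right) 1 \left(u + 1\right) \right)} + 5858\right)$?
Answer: $- \frac{250220871}{4} \approx -6.2555 \cdot 10^{7}$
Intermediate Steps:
$f{\left(d,K \right)} = - \frac{101}{8} - \frac{K}{8}$ ($f{\left(d,K \right)} = \frac{1}{4} - \frac{K + 103}{8} = \frac{1}{4} - \frac{103 + K}{8} = \frac{1}{4} - \left(\frac{103}{8} + \frac{K}{8}\right) = - \frac{101}{8} - \frac{K}{8}$)
$\left(-5692 - 5006\right) \left(f{\left(63,\left(-5 - 3\right) 1 \left(u + 1\right) \right)} + 5858\right) = \left(-5692 - 5006\right) \left(\left(- \frac{101}{8} - \frac{\left(-5 - 3\right) 1 \left(1 + 1\right)}{8}\right) + 5858\right) = - 10698 \left(\left(- \frac{101}{8} - \frac{\left(-8\right) 1 \cdot 2}{8}\right) + 5858\right) = - 10698 \left(\left(- \frac{101}{8} - \frac{\left(-8\right) 2}{8}\right) + 5858\right) = - 10698 \left(\left(- \frac{101}{8} - -2\right) + 5858\right) = - 10698 \left(\left(- \frac{101}{8} + 2\right) + 5858\right) = - 10698 \left(- \frac{85}{8} + 5858\right) = \left(-10698\right) \frac{46779}{8} = - \frac{250220871}{4}$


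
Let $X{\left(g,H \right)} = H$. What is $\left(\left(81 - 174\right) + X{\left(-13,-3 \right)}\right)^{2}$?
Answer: $9216$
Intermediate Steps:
$\left(\left(81 - 174\right) + X{\left(-13,-3 \right)}\right)^{2} = \left(\left(81 - 174\right) - 3\right)^{2} = \left(-93 - 3\right)^{2} = \left(-96\right)^{2} = 9216$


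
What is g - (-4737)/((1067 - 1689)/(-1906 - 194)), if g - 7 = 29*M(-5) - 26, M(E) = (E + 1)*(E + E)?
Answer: 5328701/311 ≈ 17134.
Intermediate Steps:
M(E) = 2*E*(1 + E) (M(E) = (1 + E)*(2*E) = 2*E*(1 + E))
g = 1141 (g = 7 + (29*(2*(-5)*(1 - 5)) - 26) = 7 + (29*(2*(-5)*(-4)) - 26) = 7 + (29*40 - 26) = 7 + (1160 - 26) = 7 + 1134 = 1141)
g - (-4737)/((1067 - 1689)/(-1906 - 194)) = 1141 - (-4737)/((1067 - 1689)/(-1906 - 194)) = 1141 - (-4737)/((-622/(-2100))) = 1141 - (-4737)/((-622*(-1/2100))) = 1141 - (-4737)/311/1050 = 1141 - (-4737)*1050/311 = 1141 - 1*(-4973850/311) = 1141 + 4973850/311 = 5328701/311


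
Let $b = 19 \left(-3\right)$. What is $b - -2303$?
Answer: $2246$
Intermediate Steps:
$b = -57$
$b - -2303 = -57 - -2303 = -57 + 2303 = 2246$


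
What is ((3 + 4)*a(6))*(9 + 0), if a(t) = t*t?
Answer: 2268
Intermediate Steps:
a(t) = t²
((3 + 4)*a(6))*(9 + 0) = ((3 + 4)*6²)*(9 + 0) = (7*36)*9 = 252*9 = 2268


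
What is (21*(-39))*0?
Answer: 0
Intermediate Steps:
(21*(-39))*0 = -819*0 = 0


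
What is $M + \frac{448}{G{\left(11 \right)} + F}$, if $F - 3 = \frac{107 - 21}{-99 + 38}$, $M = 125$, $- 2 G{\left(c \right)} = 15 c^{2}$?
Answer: $\frac{13760469}{110521} \approx 124.51$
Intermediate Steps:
$G{\left(c \right)} = - \frac{15 c^{2}}{2}$
$F = \frac{97}{61}$ ($F = 3 + \frac{107 - 21}{-99 + 38} = 3 + \frac{86}{-61} = 3 + 86 \left(- \frac{1}{61}\right) = 3 - \frac{86}{61} = \frac{97}{61} \approx 1.5902$)
$M + \frac{448}{G{\left(11 \right)} + F} = 125 + \frac{448}{- \frac{15 \cdot 11^{2}}{2} + \frac{97}{61}} = 125 + \frac{448}{\left(- \frac{15}{2}\right) 121 + \frac{97}{61}} = 125 + \frac{448}{- \frac{1815}{2} + \frac{97}{61}} = 125 + \frac{448}{- \frac{110521}{122}} = 125 + 448 \left(- \frac{122}{110521}\right) = 125 - \frac{54656}{110521} = \frac{13760469}{110521}$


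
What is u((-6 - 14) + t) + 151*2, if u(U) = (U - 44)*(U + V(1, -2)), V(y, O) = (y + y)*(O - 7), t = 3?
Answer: 2437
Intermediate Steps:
V(y, O) = 2*y*(-7 + O) (V(y, O) = (2*y)*(-7 + O) = 2*y*(-7 + O))
u(U) = (-44 + U)*(-18 + U) (u(U) = (U - 44)*(U + 2*1*(-7 - 2)) = (-44 + U)*(U + 2*1*(-9)) = (-44 + U)*(U - 18) = (-44 + U)*(-18 + U))
u((-6 - 14) + t) + 151*2 = (792 + ((-6 - 14) + 3)² - 62*((-6 - 14) + 3)) + 151*2 = (792 + (-20 + 3)² - 62*(-20 + 3)) + 302 = (792 + (-17)² - 62*(-17)) + 302 = (792 + 289 + 1054) + 302 = 2135 + 302 = 2437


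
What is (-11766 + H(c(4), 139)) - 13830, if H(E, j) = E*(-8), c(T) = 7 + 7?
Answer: -25708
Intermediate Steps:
c(T) = 14
H(E, j) = -8*E
(-11766 + H(c(4), 139)) - 13830 = (-11766 - 8*14) - 13830 = (-11766 - 112) - 13830 = -11878 - 13830 = -25708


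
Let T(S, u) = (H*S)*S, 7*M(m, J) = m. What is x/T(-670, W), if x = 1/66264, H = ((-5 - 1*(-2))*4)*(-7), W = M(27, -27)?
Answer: 1/2498656406400 ≈ 4.0022e-13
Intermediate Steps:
M(m, J) = m/7
W = 27/7 (W = (⅐)*27 = 27/7 ≈ 3.8571)
H = 84 (H = ((-5 + 2)*4)*(-7) = -3*4*(-7) = -12*(-7) = 84)
T(S, u) = 84*S² (T(S, u) = (84*S)*S = 84*S²)
x = 1/66264 ≈ 1.5091e-5
x/T(-670, W) = 1/(66264*((84*(-670)²))) = 1/(66264*((84*448900))) = (1/66264)/37707600 = (1/66264)*(1/37707600) = 1/2498656406400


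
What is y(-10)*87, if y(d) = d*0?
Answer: 0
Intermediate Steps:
y(d) = 0
y(-10)*87 = 0*87 = 0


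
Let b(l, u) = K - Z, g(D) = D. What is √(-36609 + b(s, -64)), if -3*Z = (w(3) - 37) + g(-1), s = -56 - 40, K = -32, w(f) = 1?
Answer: 2*I*√82470/3 ≈ 191.45*I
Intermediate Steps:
s = -96
Z = 37/3 (Z = -((1 - 37) - 1)/3 = -(-36 - 1)/3 = -⅓*(-37) = 37/3 ≈ 12.333)
b(l, u) = -133/3 (b(l, u) = -32 - 1*37/3 = -32 - 37/3 = -133/3)
√(-36609 + b(s, -64)) = √(-36609 - 133/3) = √(-109960/3) = 2*I*√82470/3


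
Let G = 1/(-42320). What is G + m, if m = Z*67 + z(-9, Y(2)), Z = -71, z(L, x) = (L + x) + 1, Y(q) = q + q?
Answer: -201485521/42320 ≈ -4761.0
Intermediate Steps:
Y(q) = 2*q
G = -1/42320 ≈ -2.3629e-5
z(L, x) = 1 + L + x
m = -4761 (m = -71*67 + (1 - 9 + 2*2) = -4757 + (1 - 9 + 4) = -4757 - 4 = -4761)
G + m = -1/42320 - 4761 = -201485521/42320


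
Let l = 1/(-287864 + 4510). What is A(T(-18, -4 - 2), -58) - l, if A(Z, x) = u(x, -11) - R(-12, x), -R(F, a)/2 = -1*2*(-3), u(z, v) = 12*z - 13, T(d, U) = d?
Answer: -197497737/283354 ≈ -697.00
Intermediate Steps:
u(z, v) = -13 + 12*z
R(F, a) = -12 (R(F, a) = -2*(-1*2)*(-3) = -(-4)*(-3) = -2*6 = -12)
A(Z, x) = -1 + 12*x (A(Z, x) = (-13 + 12*x) - 1*(-12) = (-13 + 12*x) + 12 = -1 + 12*x)
l = -1/283354 (l = 1/(-283354) = -1/283354 ≈ -3.5292e-6)
A(T(-18, -4 - 2), -58) - l = (-1 + 12*(-58)) - 1*(-1/283354) = (-1 - 696) + 1/283354 = -697 + 1/283354 = -197497737/283354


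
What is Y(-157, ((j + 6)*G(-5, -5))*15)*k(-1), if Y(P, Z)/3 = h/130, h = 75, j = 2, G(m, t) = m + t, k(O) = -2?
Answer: -45/13 ≈ -3.4615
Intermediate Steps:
Y(P, Z) = 45/26 (Y(P, Z) = 3*(75/130) = 3*(75*(1/130)) = 3*(15/26) = 45/26)
Y(-157, ((j + 6)*G(-5, -5))*15)*k(-1) = (45/26)*(-2) = -45/13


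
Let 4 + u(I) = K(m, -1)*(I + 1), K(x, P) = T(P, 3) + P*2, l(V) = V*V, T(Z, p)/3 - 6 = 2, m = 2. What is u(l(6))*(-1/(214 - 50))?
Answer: -405/82 ≈ -4.9390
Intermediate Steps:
T(Z, p) = 24 (T(Z, p) = 18 + 3*2 = 18 + 6 = 24)
l(V) = V²
K(x, P) = 24 + 2*P (K(x, P) = 24 + P*2 = 24 + 2*P)
u(I) = 18 + 22*I (u(I) = -4 + (24 + 2*(-1))*(I + 1) = -4 + (24 - 2)*(1 + I) = -4 + 22*(1 + I) = -4 + (22 + 22*I) = 18 + 22*I)
u(l(6))*(-1/(214 - 50)) = (18 + 22*6²)*(-1/(214 - 50)) = (18 + 22*36)*(-1/164) = (18 + 792)*(-1*1/164) = 810*(-1/164) = -405/82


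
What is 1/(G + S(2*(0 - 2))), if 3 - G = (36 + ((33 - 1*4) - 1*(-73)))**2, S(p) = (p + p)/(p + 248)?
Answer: -61/1161503 ≈ -5.2518e-5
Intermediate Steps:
S(p) = 2*p/(248 + p) (S(p) = (2*p)/(248 + p) = 2*p/(248 + p))
G = -19041 (G = 3 - (36 + ((33 - 1*4) - 1*(-73)))**2 = 3 - (36 + ((33 - 4) + 73))**2 = 3 - (36 + (29 + 73))**2 = 3 - (36 + 102)**2 = 3 - 1*138**2 = 3 - 1*19044 = 3 - 19044 = -19041)
1/(G + S(2*(0 - 2))) = 1/(-19041 + 2*(2*(0 - 2))/(248 + 2*(0 - 2))) = 1/(-19041 + 2*(2*(-2))/(248 + 2*(-2))) = 1/(-19041 + 2*(-4)/(248 - 4)) = 1/(-19041 + 2*(-4)/244) = 1/(-19041 + 2*(-4)*(1/244)) = 1/(-19041 - 2/61) = 1/(-1161503/61) = -61/1161503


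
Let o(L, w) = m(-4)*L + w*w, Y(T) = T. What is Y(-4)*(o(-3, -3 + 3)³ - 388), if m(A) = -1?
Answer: 1444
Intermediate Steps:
o(L, w) = w² - L (o(L, w) = -L + w*w = -L + w² = w² - L)
Y(-4)*(o(-3, -3 + 3)³ - 388) = -4*(((-3 + 3)² - 1*(-3))³ - 388) = -4*((0² + 3)³ - 388) = -4*((0 + 3)³ - 388) = -4*(3³ - 388) = -4*(27 - 388) = -4*(-361) = 1444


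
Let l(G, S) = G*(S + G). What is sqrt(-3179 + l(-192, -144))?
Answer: sqrt(61333) ≈ 247.66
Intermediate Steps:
l(G, S) = G*(G + S)
sqrt(-3179 + l(-192, -144)) = sqrt(-3179 - 192*(-192 - 144)) = sqrt(-3179 - 192*(-336)) = sqrt(-3179 + 64512) = sqrt(61333)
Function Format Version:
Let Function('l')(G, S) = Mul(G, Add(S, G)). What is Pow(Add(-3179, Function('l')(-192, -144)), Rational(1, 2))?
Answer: Pow(61333, Rational(1, 2)) ≈ 247.66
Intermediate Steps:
Function('l')(G, S) = Mul(G, Add(G, S))
Pow(Add(-3179, Function('l')(-192, -144)), Rational(1, 2)) = Pow(Add(-3179, Mul(-192, Add(-192, -144))), Rational(1, 2)) = Pow(Add(-3179, Mul(-192, -336)), Rational(1, 2)) = Pow(Add(-3179, 64512), Rational(1, 2)) = Pow(61333, Rational(1, 2))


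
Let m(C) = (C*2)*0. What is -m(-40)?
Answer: 0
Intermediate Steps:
m(C) = 0 (m(C) = (2*C)*0 = 0)
-m(-40) = -1*0 = 0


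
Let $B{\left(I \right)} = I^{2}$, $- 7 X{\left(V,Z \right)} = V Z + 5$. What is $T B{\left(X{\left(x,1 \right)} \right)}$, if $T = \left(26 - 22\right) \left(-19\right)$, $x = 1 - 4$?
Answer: $- \frac{304}{49} \approx -6.2041$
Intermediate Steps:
$x = -3$
$X{\left(V,Z \right)} = - \frac{5}{7} - \frac{V Z}{7}$ ($X{\left(V,Z \right)} = - \frac{V Z + 5}{7} = - \frac{5 + V Z}{7} = - \frac{5}{7} - \frac{V Z}{7}$)
$T = -76$ ($T = 4 \left(-19\right) = -76$)
$T B{\left(X{\left(x,1 \right)} \right)} = - 76 \left(- \frac{5}{7} - \left(- \frac{3}{7}\right) 1\right)^{2} = - 76 \left(- \frac{5}{7} + \frac{3}{7}\right)^{2} = - 76 \left(- \frac{2}{7}\right)^{2} = \left(-76\right) \frac{4}{49} = - \frac{304}{49}$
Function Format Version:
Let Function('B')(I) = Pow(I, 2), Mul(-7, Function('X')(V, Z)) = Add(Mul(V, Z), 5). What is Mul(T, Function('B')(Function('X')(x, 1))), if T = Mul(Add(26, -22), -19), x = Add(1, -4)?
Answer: Rational(-304, 49) ≈ -6.2041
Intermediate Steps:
x = -3
Function('X')(V, Z) = Add(Rational(-5, 7), Mul(Rational(-1, 7), V, Z)) (Function('X')(V, Z) = Mul(Rational(-1, 7), Add(Mul(V, Z), 5)) = Mul(Rational(-1, 7), Add(5, Mul(V, Z))) = Add(Rational(-5, 7), Mul(Rational(-1, 7), V, Z)))
T = -76 (T = Mul(4, -19) = -76)
Mul(T, Function('B')(Function('X')(x, 1))) = Mul(-76, Pow(Add(Rational(-5, 7), Mul(Rational(-1, 7), -3, 1)), 2)) = Mul(-76, Pow(Add(Rational(-5, 7), Rational(3, 7)), 2)) = Mul(-76, Pow(Rational(-2, 7), 2)) = Mul(-76, Rational(4, 49)) = Rational(-304, 49)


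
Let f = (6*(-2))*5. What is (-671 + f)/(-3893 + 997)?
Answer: 731/2896 ≈ 0.25242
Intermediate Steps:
f = -60 (f = -12*5 = -60)
(-671 + f)/(-3893 + 997) = (-671 - 60)/(-3893 + 997) = -731/(-2896) = -731*(-1/2896) = 731/2896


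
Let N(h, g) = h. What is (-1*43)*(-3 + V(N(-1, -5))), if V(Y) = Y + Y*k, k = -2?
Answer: 86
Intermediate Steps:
V(Y) = -Y (V(Y) = Y + Y*(-2) = Y - 2*Y = -Y)
(-1*43)*(-3 + V(N(-1, -5))) = (-1*43)*(-3 - 1*(-1)) = -43*(-3 + 1) = -43*(-2) = 86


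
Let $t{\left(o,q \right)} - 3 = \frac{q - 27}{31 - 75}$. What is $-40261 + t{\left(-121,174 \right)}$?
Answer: $- \frac{1771499}{44} \approx -40261.0$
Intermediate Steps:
$t{\left(o,q \right)} = \frac{159}{44} - \frac{q}{44}$ ($t{\left(o,q \right)} = 3 + \frac{q - 27}{31 - 75} = 3 + \frac{-27 + q}{-44} = 3 + \left(-27 + q\right) \left(- \frac{1}{44}\right) = 3 - \left(- \frac{27}{44} + \frac{q}{44}\right) = \frac{159}{44} - \frac{q}{44}$)
$-40261 + t{\left(-121,174 \right)} = -40261 + \left(\frac{159}{44} - \frac{87}{22}\right) = -40261 - \frac{15}{44} = - \frac{1771499}{44}$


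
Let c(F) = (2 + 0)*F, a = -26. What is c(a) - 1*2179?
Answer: -2231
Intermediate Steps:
c(F) = 2*F
c(a) - 1*2179 = 2*(-26) - 1*2179 = -52 - 2179 = -2231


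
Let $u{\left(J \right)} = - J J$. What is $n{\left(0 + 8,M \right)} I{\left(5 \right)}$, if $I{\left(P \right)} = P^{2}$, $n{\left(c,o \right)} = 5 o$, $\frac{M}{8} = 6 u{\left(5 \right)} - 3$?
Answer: $-153000$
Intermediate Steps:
$u{\left(J \right)} = - J^{2}$
$M = -1224$ ($M = 8 \left(6 \left(- 5^{2}\right) - 3\right) = 8 \left(6 \left(\left(-1\right) 25\right) - 3\right) = 8 \left(6 \left(-25\right) - 3\right) = 8 \left(-150 - 3\right) = 8 \left(-153\right) = -1224$)
$n{\left(0 + 8,M \right)} I{\left(5 \right)} = 5 \left(-1224\right) 5^{2} = \left(-6120\right) 25 = -153000$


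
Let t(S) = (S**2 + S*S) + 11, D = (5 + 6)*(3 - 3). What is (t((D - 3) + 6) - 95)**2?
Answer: 4356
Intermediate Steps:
D = 0 (D = 11*0 = 0)
t(S) = 11 + 2*S**2 (t(S) = (S**2 + S**2) + 11 = 2*S**2 + 11 = 11 + 2*S**2)
(t((D - 3) + 6) - 95)**2 = ((11 + 2*((0 - 3) + 6)**2) - 95)**2 = ((11 + 2*(-3 + 6)**2) - 95)**2 = ((11 + 2*3**2) - 95)**2 = ((11 + 2*9) - 95)**2 = ((11 + 18) - 95)**2 = (29 - 95)**2 = (-66)**2 = 4356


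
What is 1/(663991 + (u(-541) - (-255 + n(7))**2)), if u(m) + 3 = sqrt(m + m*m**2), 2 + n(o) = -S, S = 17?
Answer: 294456/173487842353 - I*sqrt(158340962)/346975684706 ≈ 1.6973e-6 - 3.6266e-8*I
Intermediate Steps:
n(o) = -19 (n(o) = -2 - 1*17 = -2 - 17 = -19)
u(m) = -3 + sqrt(m + m**3) (u(m) = -3 + sqrt(m + m*m**2) = -3 + sqrt(m + m**3))
1/(663991 + (u(-541) - (-255 + n(7))**2)) = 1/(663991 + ((-3 + sqrt(-541 + (-541)**3)) - (-255 - 19)**2)) = 1/(663991 + ((-3 + sqrt(-541 - 158340421)) - 1*(-274)**2)) = 1/(663991 + ((-3 + sqrt(-158340962)) - 1*75076)) = 1/(663991 + ((-3 + I*sqrt(158340962)) - 75076)) = 1/(663991 + (-75079 + I*sqrt(158340962))) = 1/(588912 + I*sqrt(158340962))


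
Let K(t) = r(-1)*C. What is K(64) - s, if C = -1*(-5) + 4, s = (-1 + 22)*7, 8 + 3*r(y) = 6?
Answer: -153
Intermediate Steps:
r(y) = -⅔ (r(y) = -8/3 + (⅓)*6 = -8/3 + 2 = -⅔)
s = 147 (s = 21*7 = 147)
C = 9 (C = 5 + 4 = 9)
K(t) = -6 (K(t) = -⅔*9 = -6)
K(64) - s = -6 - 1*147 = -6 - 147 = -153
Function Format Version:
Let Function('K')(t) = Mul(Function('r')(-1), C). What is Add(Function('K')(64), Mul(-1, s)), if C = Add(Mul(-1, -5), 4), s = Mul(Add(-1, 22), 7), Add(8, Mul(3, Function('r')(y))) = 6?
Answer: -153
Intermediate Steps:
Function('r')(y) = Rational(-2, 3) (Function('r')(y) = Add(Rational(-8, 3), Mul(Rational(1, 3), 6)) = Add(Rational(-8, 3), 2) = Rational(-2, 3))
s = 147 (s = Mul(21, 7) = 147)
C = 9 (C = Add(5, 4) = 9)
Function('K')(t) = -6 (Function('K')(t) = Mul(Rational(-2, 3), 9) = -6)
Add(Function('K')(64), Mul(-1, s)) = Add(-6, Mul(-1, 147)) = Add(-6, -147) = -153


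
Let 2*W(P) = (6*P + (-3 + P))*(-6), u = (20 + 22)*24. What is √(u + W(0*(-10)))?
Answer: 3*√113 ≈ 31.890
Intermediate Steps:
u = 1008 (u = 42*24 = 1008)
W(P) = 9 - 21*P (W(P) = ((6*P + (-3 + P))*(-6))/2 = ((-3 + 7*P)*(-6))/2 = (18 - 42*P)/2 = 9 - 21*P)
√(u + W(0*(-10))) = √(1008 + (9 - 0*(-10))) = √(1008 + (9 - 21*0)) = √(1008 + (9 + 0)) = √(1008 + 9) = √1017 = 3*√113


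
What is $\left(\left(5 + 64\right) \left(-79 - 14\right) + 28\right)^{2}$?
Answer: $40819321$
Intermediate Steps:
$\left(\left(5 + 64\right) \left(-79 - 14\right) + 28\right)^{2} = \left(69 \left(-93\right) + 28\right)^{2} = \left(-6417 + 28\right)^{2} = \left(-6389\right)^{2} = 40819321$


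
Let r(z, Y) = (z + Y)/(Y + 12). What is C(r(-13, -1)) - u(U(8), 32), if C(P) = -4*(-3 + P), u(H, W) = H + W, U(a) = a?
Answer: -252/11 ≈ -22.909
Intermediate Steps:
r(z, Y) = (Y + z)/(12 + Y)
C(P) = 12 - 4*P
C(r(-13, -1)) - u(U(8), 32) = (12 - 4*(-1 - 13)/(12 - 1)) - (8 + 32) = (12 - 4*(-14)/11) - 1*40 = (12 - 4*(-14)/11) - 40 = (12 - 4*(-14/11)) - 40 = (12 + 56/11) - 40 = 188/11 - 40 = -252/11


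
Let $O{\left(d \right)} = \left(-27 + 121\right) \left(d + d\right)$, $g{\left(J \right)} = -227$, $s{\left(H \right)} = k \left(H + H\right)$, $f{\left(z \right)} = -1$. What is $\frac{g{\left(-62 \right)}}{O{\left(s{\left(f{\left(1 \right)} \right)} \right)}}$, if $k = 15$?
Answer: $\frac{227}{5640} \approx 0.040248$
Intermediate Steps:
$s{\left(H \right)} = 30 H$ ($s{\left(H \right)} = 15 \left(H + H\right) = 15 \cdot 2 H = 30 H$)
$O{\left(d \right)} = 188 d$ ($O{\left(d \right)} = 94 \cdot 2 d = 188 d$)
$\frac{g{\left(-62 \right)}}{O{\left(s{\left(f{\left(1 \right)} \right)} \right)}} = - \frac{227}{188 \cdot 30 \left(-1\right)} = - \frac{227}{188 \left(-30\right)} = - \frac{227}{-5640} = \left(-227\right) \left(- \frac{1}{5640}\right) = \frac{227}{5640}$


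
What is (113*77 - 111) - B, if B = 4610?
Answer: 3980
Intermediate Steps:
(113*77 - 111) - B = (113*77 - 111) - 1*4610 = (8701 - 111) - 4610 = 8590 - 4610 = 3980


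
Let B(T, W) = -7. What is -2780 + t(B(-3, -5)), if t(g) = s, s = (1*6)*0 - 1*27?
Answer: -2807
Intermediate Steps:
s = -27 (s = 6*0 - 27 = 0 - 27 = -27)
t(g) = -27
-2780 + t(B(-3, -5)) = -2780 - 27 = -2807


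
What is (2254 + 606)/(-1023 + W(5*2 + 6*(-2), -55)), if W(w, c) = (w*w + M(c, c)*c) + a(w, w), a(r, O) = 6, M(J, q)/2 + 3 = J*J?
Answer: -2860/333433 ≈ -0.0085774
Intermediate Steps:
M(J, q) = -6 + 2*J² (M(J, q) = -6 + 2*(J*J) = -6 + 2*J²)
W(w, c) = 6 + w² + c*(-6 + 2*c²) (W(w, c) = (w*w + (-6 + 2*c²)*c) + 6 = (w² + c*(-6 + 2*c²)) + 6 = 6 + w² + c*(-6 + 2*c²))
(2254 + 606)/(-1023 + W(5*2 + 6*(-2), -55)) = (2254 + 606)/(-1023 + (6 + (5*2 + 6*(-2))² + 2*(-55)*(-3 + (-55)²))) = 2860/(-1023 + (6 + (10 - 12)² + 2*(-55)*(-3 + 3025))) = 2860/(-1023 + (6 + (-2)² + 2*(-55)*3022)) = 2860/(-1023 + (6 + 4 - 332420)) = 2860/(-1023 - 332410) = 2860/(-333433) = 2860*(-1/333433) = -2860/333433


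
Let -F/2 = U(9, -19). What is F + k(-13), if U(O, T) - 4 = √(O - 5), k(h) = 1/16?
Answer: -191/16 ≈ -11.938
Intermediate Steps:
k(h) = 1/16
U(O, T) = 4 + √(-5 + O) (U(O, T) = 4 + √(O - 5) = 4 + √(-5 + O))
F = -12 (F = -2*(4 + √(-5 + 9)) = -2*(4 + √4) = -2*(4 + 2) = -2*6 = -12)
F + k(-13) = -12 + 1/16 = -191/16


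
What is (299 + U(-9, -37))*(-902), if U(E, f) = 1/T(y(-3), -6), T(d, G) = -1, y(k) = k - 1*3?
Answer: -268796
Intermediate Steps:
y(k) = -3 + k (y(k) = k - 3 = -3 + k)
U(E, f) = -1 (U(E, f) = 1/(-1) = -1)
(299 + U(-9, -37))*(-902) = (299 - 1)*(-902) = 298*(-902) = -268796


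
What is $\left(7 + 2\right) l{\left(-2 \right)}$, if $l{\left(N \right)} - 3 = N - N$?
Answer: $27$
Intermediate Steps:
$l{\left(N \right)} = 3$ ($l{\left(N \right)} = 3 + \left(N - N\right) = 3 + 0 = 3$)
$\left(7 + 2\right) l{\left(-2 \right)} = \left(7 + 2\right) 3 = 9 \cdot 3 = 27$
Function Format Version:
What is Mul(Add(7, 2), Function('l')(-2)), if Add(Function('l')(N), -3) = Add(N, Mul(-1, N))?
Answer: 27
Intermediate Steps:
Function('l')(N) = 3 (Function('l')(N) = Add(3, Add(N, Mul(-1, N))) = Add(3, 0) = 3)
Mul(Add(7, 2), Function('l')(-2)) = Mul(Add(7, 2), 3) = Mul(9, 3) = 27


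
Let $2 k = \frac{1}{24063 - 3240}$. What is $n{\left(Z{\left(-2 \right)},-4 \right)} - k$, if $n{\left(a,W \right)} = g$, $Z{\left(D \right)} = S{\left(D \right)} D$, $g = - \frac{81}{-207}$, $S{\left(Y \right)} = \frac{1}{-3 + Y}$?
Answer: $\frac{374791}{957858} \approx 0.39128$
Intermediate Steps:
$k = \frac{1}{41646}$ ($k = \frac{1}{2 \left(24063 - 3240\right)} = \frac{1}{2 \cdot 20823} = \frac{1}{2} \cdot \frac{1}{20823} = \frac{1}{41646} \approx 2.4012 \cdot 10^{-5}$)
$g = \frac{9}{23}$ ($g = \left(-81\right) \left(- \frac{1}{207}\right) = \frac{9}{23} \approx 0.3913$)
$Z{\left(D \right)} = \frac{D}{-3 + D}$
$n{\left(a,W \right)} = \frac{9}{23}$
$n{\left(Z{\left(-2 \right)},-4 \right)} - k = \frac{9}{23} - \frac{1}{41646} = \frac{374791}{957858}$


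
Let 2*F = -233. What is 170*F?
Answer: -19805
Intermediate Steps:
F = -233/2 (F = (1/2)*(-233) = -233/2 ≈ -116.50)
170*F = 170*(-233/2) = -19805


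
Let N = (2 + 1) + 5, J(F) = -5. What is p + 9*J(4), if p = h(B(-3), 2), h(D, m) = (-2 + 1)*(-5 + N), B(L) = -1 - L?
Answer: -48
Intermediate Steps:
N = 8 (N = 3 + 5 = 8)
h(D, m) = -3 (h(D, m) = (-2 + 1)*(-5 + 8) = -1*3 = -3)
p = -3
p + 9*J(4) = -3 + 9*(-5) = -3 - 45 = -48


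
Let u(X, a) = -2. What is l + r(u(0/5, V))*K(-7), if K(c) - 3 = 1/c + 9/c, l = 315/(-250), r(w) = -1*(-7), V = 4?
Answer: 487/50 ≈ 9.7400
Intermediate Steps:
r(w) = 7
l = -63/50 (l = 315*(-1/250) = -63/50 ≈ -1.2600)
K(c) = 3 + 10/c (K(c) = 3 + (1/c + 9/c) = 3 + 10/c)
l + r(u(0/5, V))*K(-7) = -63/50 + 7*(3 + 10/(-7)) = -63/50 + 7*(3 + 10*(-⅐)) = -63/50 + 7*(3 - 10/7) = -63/50 + 7*(11/7) = -63/50 + 11 = 487/50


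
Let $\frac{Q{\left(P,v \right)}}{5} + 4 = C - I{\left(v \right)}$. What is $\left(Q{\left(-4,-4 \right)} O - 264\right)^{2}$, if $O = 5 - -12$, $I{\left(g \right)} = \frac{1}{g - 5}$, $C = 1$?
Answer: $\frac{21031396}{81} \approx 2.5965 \cdot 10^{5}$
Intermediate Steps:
$I{\left(g \right)} = \frac{1}{-5 + g}$
$Q{\left(P,v \right)} = -15 - \frac{5}{-5 + v}$ ($Q{\left(P,v \right)} = -20 + 5 \left(1 - \frac{1}{-5 + v}\right) = -20 + \left(5 - \frac{5}{-5 + v}\right) = -15 - \frac{5}{-5 + v}$)
$O = 17$ ($O = 5 + 12 = 17$)
$\left(Q{\left(-4,-4 \right)} O - 264\right)^{2} = \left(\frac{5 \left(14 - -12\right)}{-5 - 4} \cdot 17 - 264\right)^{2} = \left(\frac{5 \left(14 + 12\right)}{-9} \cdot 17 - 264\right)^{2} = \left(5 \left(- \frac{1}{9}\right) 26 \cdot 17 - 264\right)^{2} = \left(\left(- \frac{130}{9}\right) 17 - 264\right)^{2} = \left(- \frac{2210}{9} - 264\right)^{2} = \left(- \frac{4586}{9}\right)^{2} = \frac{21031396}{81}$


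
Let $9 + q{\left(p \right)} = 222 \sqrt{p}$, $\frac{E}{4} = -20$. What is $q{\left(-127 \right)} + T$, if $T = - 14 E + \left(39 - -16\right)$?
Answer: $1166 + 222 i \sqrt{127} \approx 1166.0 + 2501.8 i$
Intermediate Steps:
$E = -80$ ($E = 4 \left(-20\right) = -80$)
$q{\left(p \right)} = -9 + 222 \sqrt{p}$
$T = 1175$ ($T = \left(-14\right) \left(-80\right) + \left(39 - -16\right) = 1120 + \left(39 + 16\right) = 1120 + 55 = 1175$)
$q{\left(-127 \right)} + T = \left(-9 + 222 \sqrt{-127}\right) + 1175 = \left(-9 + 222 i \sqrt{127}\right) + 1175 = 1166 + 222 i \sqrt{127}$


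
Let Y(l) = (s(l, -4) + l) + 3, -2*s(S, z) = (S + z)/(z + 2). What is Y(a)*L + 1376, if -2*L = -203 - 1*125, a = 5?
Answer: 2729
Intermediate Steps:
s(S, z) = -(S + z)/(2*(2 + z)) (s(S, z) = -(S + z)/(2*(z + 2)) = -(S + z)/(2*(2 + z)))
Y(l) = 2 + 5*l/4 (Y(l) = ((-l - 1*(-4))/(2*(2 - 4)) + l) + 3 = ((½)*(-l + 4)/(-2) + l) + 3 = ((½)*(-½)*(4 - l) + l) + 3 = ((-1 + l/4) + l) + 3 = (-1 + 5*l/4) + 3 = 2 + 5*l/4)
L = 164 (L = -(-203 - 1*125)/2 = -(-203 - 125)/2 = -½*(-328) = 164)
Y(a)*L + 1376 = (2 + (5/4)*5)*164 + 1376 = (2 + 25/4)*164 + 1376 = (33/4)*164 + 1376 = 1353 + 1376 = 2729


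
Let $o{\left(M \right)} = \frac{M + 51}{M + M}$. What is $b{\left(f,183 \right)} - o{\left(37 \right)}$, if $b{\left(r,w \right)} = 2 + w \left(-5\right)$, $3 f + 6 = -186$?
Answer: $- \frac{33825}{37} \approx -914.19$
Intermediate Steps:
$f = -64$ ($f = -2 + \frac{1}{3} \left(-186\right) = -2 - 62 = -64$)
$b{\left(r,w \right)} = 2 - 5 w$
$o{\left(M \right)} = \frac{51 + M}{2 M}$
$b{\left(f,183 \right)} - o{\left(37 \right)} = \left(2 - 915\right) - \frac{51 + 37}{2 \cdot 37} = \left(2 - 915\right) - \frac{1}{2} \cdot \frac{1}{37} \cdot 88 = -913 - \frac{44}{37} = - \frac{33825}{37}$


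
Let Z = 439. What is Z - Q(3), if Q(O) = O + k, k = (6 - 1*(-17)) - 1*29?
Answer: 442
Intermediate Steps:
k = -6 (k = (6 + 17) - 29 = 23 - 29 = -6)
Q(O) = -6 + O (Q(O) = O - 6 = -6 + O)
Z - Q(3) = 439 - (-6 + 3) = 439 - 1*(-3) = 439 + 3 = 442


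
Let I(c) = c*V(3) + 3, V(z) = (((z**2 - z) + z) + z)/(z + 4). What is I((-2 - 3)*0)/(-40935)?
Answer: -1/13645 ≈ -7.3287e-5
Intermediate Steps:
V(z) = (z + z**2)/(4 + z) (V(z) = (z**2 + z)/(4 + z) = (z + z**2)/(4 + z))
I(c) = 3 + 12*c/7 (I(c) = c*(3*(1 + 3)/(4 + 3)) + 3 = c*(3*4/7) + 3 = c*(3*(1/7)*4) + 3 = c*(12/7) + 3 = 12*c/7 + 3 = 3 + 12*c/7)
I((-2 - 3)*0)/(-40935) = (3 + 12*((-2 - 3)*0)/7)/(-40935) = (3 + 12*(-5*0)/7)*(-1/40935) = (3 + (12/7)*0)*(-1/40935) = (3 + 0)*(-1/40935) = 3*(-1/40935) = -1/13645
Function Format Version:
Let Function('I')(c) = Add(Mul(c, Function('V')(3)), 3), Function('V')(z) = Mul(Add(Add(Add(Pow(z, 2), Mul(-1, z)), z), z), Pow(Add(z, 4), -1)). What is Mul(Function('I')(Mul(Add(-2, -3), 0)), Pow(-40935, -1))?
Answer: Rational(-1, 13645) ≈ -7.3287e-5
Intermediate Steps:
Function('V')(z) = Mul(Pow(Add(4, z), -1), Add(z, Pow(z, 2))) (Function('V')(z) = Mul(Add(Pow(z, 2), z), Pow(Add(4, z), -1)) = Mul(Add(z, Pow(z, 2)), Pow(Add(4, z), -1)) = Mul(Pow(Add(4, z), -1), Add(z, Pow(z, 2))))
Function('I')(c) = Add(3, Mul(Rational(12, 7), c)) (Function('I')(c) = Add(Mul(c, Mul(3, Pow(Add(4, 3), -1), Add(1, 3))), 3) = Add(Mul(c, Mul(3, Pow(7, -1), 4)), 3) = Add(Mul(c, Mul(3, Rational(1, 7), 4)), 3) = Add(Mul(c, Rational(12, 7)), 3) = Add(Mul(Rational(12, 7), c), 3) = Add(3, Mul(Rational(12, 7), c)))
Mul(Function('I')(Mul(Add(-2, -3), 0)), Pow(-40935, -1)) = Mul(Add(3, Mul(Rational(12, 7), Mul(Add(-2, -3), 0))), Pow(-40935, -1)) = Mul(Add(3, Mul(Rational(12, 7), Mul(-5, 0))), Rational(-1, 40935)) = Mul(Add(3, Mul(Rational(12, 7), 0)), Rational(-1, 40935)) = Mul(Add(3, 0), Rational(-1, 40935)) = Mul(3, Rational(-1, 40935)) = Rational(-1, 13645)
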